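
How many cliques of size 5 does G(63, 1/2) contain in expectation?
E[# K_5] = C(63, 5) · (1/2)^C(5, 2) = 7028847 / 2^10 ≈ 6864.108398

For each 5-subset S of vertices (there are C(63, 5) = 7028847 such S), let X_S = 1 if S induces a K_5 (all C(5, 2) = 10 edges present). Then P(X_S = 1) = (1/2)^10 = 1/1024. By linearity of expectation, E[# K_5] = C(63, 5) · (1/2)^10 = 7028847 / 1024 ≈ 6864.108398.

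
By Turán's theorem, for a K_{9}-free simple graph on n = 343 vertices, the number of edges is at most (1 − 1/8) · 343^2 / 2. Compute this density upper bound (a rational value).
Turán density bound = (7/8) · 343^2/2 = 823543/16 ≈ 51471.4375

Turán's theorem: ex(n, K_{r+1}) is achieved by the complete r-partite Turán graph T(n, r) with parts as balanced as possible, and is at most (1 − 1/r) · n^2/2. For r = 8, n = 343: the density bound is (7/8) · 117649/2 = 823543/16 ≈ 51471.4375. The integer-valued extremum is e(T(343, 8)) = 51471, which is strictly less than the density bound 823543/16 since 8 ∤ 343 (the parts of T(343, 8) cannot all be equal).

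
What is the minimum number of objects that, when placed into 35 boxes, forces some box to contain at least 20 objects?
n = (20 − 1)·35 + 1 = 666

By the generalised pigeonhole principle, to guarantee some box contains ≥ r objects we need more than (r − 1) · k objects total. Threshold: n = (r − 1) · k + 1. With r = 20 and k = 35: n = 19 · 35 + 1 = 665 + 1 = 666. For n = 665 = 19 · 35, we can put exactly 19 objects in every box, avoiding 20 in any single one — so 666 is tight.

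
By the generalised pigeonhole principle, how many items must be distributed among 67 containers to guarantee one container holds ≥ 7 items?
n = (7 − 1)·67 + 1 = 403

By the generalised pigeonhole principle, to guarantee some box contains ≥ r objects we need more than (r − 1) · k objects total. Threshold: n = (r − 1) · k + 1. With r = 7 and k = 67: n = 6 · 67 + 1 = 402 + 1 = 403. For n = 402 = 6 · 67, we can put exactly 6 objects in every box, avoiding 7 in any single one — so 403 is tight.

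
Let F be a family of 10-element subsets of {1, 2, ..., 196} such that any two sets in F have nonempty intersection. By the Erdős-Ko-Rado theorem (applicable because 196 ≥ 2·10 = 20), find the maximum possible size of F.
max |F| = C(195, 9) = 931494026737560

The Erdős-Ko-Rado theorem states: for n ≥ 2k, an intersecting family of k-subsets of an n-element set has size at most C(n − 1, k − 1), with equality for 'star' families {A ⊆ [n] : |A| = k, i ∈ A} (fix an element i). For n = 196, k = 10: C(195, 9) = 931494026737560.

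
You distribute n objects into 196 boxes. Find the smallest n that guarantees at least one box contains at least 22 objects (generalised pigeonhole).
n = (22 − 1)·196 + 1 = 4117

By the generalised pigeonhole principle, to guarantee some box contains ≥ r objects we need more than (r − 1) · k objects total. Threshold: n = (r − 1) · k + 1. With r = 22 and k = 196: n = 21 · 196 + 1 = 4116 + 1 = 4117. For n = 4116 = 21 · 196, we can put exactly 21 objects in every box, avoiding 22 in any single one — so 4117 is tight.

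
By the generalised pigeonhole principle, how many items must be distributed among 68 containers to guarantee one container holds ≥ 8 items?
n = (8 − 1)·68 + 1 = 477

By the generalised pigeonhole principle, to guarantee some box contains ≥ r objects we need more than (r − 1) · k objects total. Threshold: n = (r − 1) · k + 1. With r = 8 and k = 68: n = 7 · 68 + 1 = 476 + 1 = 477. For n = 476 = 7 · 68, we can put exactly 7 objects in every box, avoiding 8 in any single one — so 477 is tight.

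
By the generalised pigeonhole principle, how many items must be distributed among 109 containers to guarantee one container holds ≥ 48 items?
n = (48 − 1)·109 + 1 = 5124

By the generalised pigeonhole principle, to guarantee some box contains ≥ r objects we need more than (r − 1) · k objects total. Threshold: n = (r − 1) · k + 1. With r = 48 and k = 109: n = 47 · 109 + 1 = 5123 + 1 = 5124. For n = 5123 = 47 · 109, we can put exactly 47 objects in every box, avoiding 48 in any single one — so 5124 is tight.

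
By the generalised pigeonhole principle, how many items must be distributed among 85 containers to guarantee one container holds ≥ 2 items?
n = (2 − 1)·85 + 1 = 86

By the generalised pigeonhole principle, to guarantee some box contains ≥ r objects we need more than (r − 1) · k objects total. Threshold: n = (r − 1) · k + 1. With r = 2 and k = 85: n = 1 · 85 + 1 = 85 + 1 = 86. For n = 85 = 1 · 85, we can put exactly 1 objects in every box, avoiding 2 in any single one — so 86 is tight.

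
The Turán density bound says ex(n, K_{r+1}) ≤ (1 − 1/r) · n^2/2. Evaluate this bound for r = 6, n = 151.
Turán density bound = (5/6) · 151^2/2 = 114005/12 ≈ 9500.4167

Turán's theorem: ex(n, K_{r+1}) is achieved by the complete r-partite Turán graph T(n, r) with parts as balanced as possible, and is at most (1 − 1/r) · n^2/2. For r = 6, n = 151: the density bound is (5/6) · 22801/2 = 114005/12 ≈ 9500.4167. The integer-valued extremum is e(T(151, 6)) = 9500, which is strictly less than the density bound 114005/12 since 6 ∤ 151 (the parts of T(151, 6) cannot all be equal).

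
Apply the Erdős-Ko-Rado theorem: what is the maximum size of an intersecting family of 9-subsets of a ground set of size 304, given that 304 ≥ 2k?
max |F| = C(303, 8) = 1605285973998135

Erdős-Ko-Rado (1961): when n ≥ 2k, max |F| = C(n−1, k−1). The bound is attained by the star {A : i ∈ A} for any fixed i ∈ [n]. Here C(304−1, 9−1) = C(303, 8) = 1605285973998135.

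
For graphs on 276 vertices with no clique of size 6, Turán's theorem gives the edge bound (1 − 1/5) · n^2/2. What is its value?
Turán density bound = (4/5) · 276^2/2 = 152352/5 ≈ 30470.4

Turán's theorem: ex(n, K_{r+1}) is achieved by the complete r-partite Turán graph T(n, r) with parts as balanced as possible, and is at most (1 − 1/r) · n^2/2. For r = 5, n = 276: the density bound is (4/5) · 76176/2 = 152352/5 ≈ 30470.4. The integer-valued extremum is e(T(276, 5)) = 30470, which is strictly less than the density bound 152352/5 since 5 ∤ 276 (the parts of T(276, 5) cannot all be equal).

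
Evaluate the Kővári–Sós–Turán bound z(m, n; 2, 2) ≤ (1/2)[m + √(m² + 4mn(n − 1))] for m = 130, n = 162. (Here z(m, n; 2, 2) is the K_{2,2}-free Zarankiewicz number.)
z(130, 162; 2, 2) ≤ (1/2)[130 + √(130² + 4·130·162·161)] = (1/2)[130 + √13579540] = 1907.5214

Kővári–Sós–Turán: let r_1, ..., r_130 be the row sums and z = Σ r_i the total number of 1s. Each pair of columns can share at most one row with both entries 1 (else a 2×2 all-ones block appears), so Σ_i C(r_i, 2) ≤ C(162, 2) = 13041. By convexity Σ_i C(r_i, 2) ≥ 130·C(z/130, 2) = z(z − 130)/(2·130), giving z² − 130z − 130·162·161 ≤ 0 and hence z ≤ (1/2)[130 + √(16900 + 4·3390660)] = (1/2)[130 + √13579540] ≈ (1/2)(130 + 3685.0427) = 1907.5214.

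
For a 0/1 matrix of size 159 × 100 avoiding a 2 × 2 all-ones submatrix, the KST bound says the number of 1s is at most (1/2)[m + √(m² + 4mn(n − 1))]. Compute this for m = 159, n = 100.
z(159, 100; 2, 2) ≤ (1/2)[159 + √(159² + 4·159·100·99)] = (1/2)[159 + √6321681] = 1336.6477

Kővári–Sós–Turán: let r_1, ..., r_159 be the row sums and z = Σ r_i the total number of 1s. Each pair of columns can share at most one row with both entries 1 (else a 2×2 all-ones block appears), so Σ_i C(r_i, 2) ≤ C(100, 2) = 4950. By convexity Σ_i C(r_i, 2) ≥ 159·C(z/159, 2) = z(z − 159)/(2·159), giving z² − 159z − 159·100·99 ≤ 0 and hence z ≤ (1/2)[159 + √(25281 + 4·1574100)] = (1/2)[159 + √6321681] ≈ (1/2)(159 + 2514.2953) = 1336.6477.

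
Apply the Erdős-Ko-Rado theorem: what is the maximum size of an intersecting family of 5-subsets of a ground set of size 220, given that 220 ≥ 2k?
max |F| = C(219, 4) = 93240126

The Erdős-Ko-Rado theorem states: for n ≥ 2k, an intersecting family of k-subsets of an n-element set has size at most C(n − 1, k − 1), with equality for 'star' families {A ⊆ [n] : |A| = k, i ∈ A} (fix an element i). For n = 220, k = 5: C(219, 4) = 93240126.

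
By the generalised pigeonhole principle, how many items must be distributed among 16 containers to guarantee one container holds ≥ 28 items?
n = (28 − 1)·16 + 1 = 433

By the generalised pigeonhole principle, to guarantee some box contains ≥ r objects we need more than (r − 1) · k objects total. Threshold: n = (r − 1) · k + 1. With r = 28 and k = 16: n = 27 · 16 + 1 = 432 + 1 = 433. For n = 432 = 27 · 16, we can put exactly 27 objects in every box, avoiding 28 in any single one — so 433 is tight.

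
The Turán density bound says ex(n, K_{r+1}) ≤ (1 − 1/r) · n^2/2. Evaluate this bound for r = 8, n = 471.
Turán density bound = (7/8) · 471^2/2 = 1552887/16 ≈ 97055.4375

Turán's theorem: ex(n, K_{r+1}) is achieved by the complete r-partite Turán graph T(n, r) with parts as balanced as possible, and is at most (1 − 1/r) · n^2/2. For r = 8, n = 471: the density bound is (7/8) · 221841/2 = 1552887/16 ≈ 97055.4375. The integer-valued extremum is e(T(471, 8)) = 97055, which is strictly less than the density bound 1552887/16 since 8 ∤ 471 (the parts of T(471, 8) cannot all be equal).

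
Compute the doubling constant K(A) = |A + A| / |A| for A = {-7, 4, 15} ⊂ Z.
K = |A + A| / |A| = 5/3

Enumerate A + A = {a + b : a, b ∈ A}. With |A| = 3, there are |A|^2 = 9 ordered sum pairs; collecting distinct values, A + A = {-14, -3, 8, 19, 30}, so |A + A| = 5. Thus K = 5/3. Here |A + A| = 2|A| − 1 = 5, the minimum possible — so K = 5/3 is minimal, which holds iff A is an arithmetic progression.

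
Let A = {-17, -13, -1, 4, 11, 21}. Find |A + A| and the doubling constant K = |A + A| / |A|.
K = |A + A| / |A| = 19/6

Enumerate A + A = {a + b : a, b ∈ A}. With |A| = 6, there are |A|^2 = 36 ordered sum pairs; collecting distinct values, A + A = {-34, -30, -26, -18, -14, -13, -9, -6, -2, 3, 4, 8, 10, 15, 20, 22, 25, 32, 42}, so |A + A| = 19. Thus K = 19/6. For comparison, the minimum possible |A + A| over all 6-element sets is 2·6 − 1 = 11 (so min K = 11/6), attained only by arithmetic progressions.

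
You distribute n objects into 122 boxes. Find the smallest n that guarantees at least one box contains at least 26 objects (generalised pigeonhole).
n = (26 − 1)·122 + 1 = 3051

By the generalised pigeonhole principle, to guarantee some box contains ≥ r objects we need more than (r − 1) · k objects total. Threshold: n = (r − 1) · k + 1. With r = 26 and k = 122: n = 25 · 122 + 1 = 3050 + 1 = 3051. For n = 3050 = 25 · 122, we can put exactly 25 objects in every box, avoiding 26 in any single one — so 3051 is tight.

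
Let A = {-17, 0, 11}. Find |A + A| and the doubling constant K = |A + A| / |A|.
K = |A + A| / |A| = 6/3 = 2

Enumerate A + A = {a + b : a, b ∈ A}. With |A| = 3, there are |A|^2 = 9 ordered sum pairs; collecting distinct values, A + A = {-34, -17, -6, 0, 11, 22}, so |A + A| = 6. Thus K = 6/3 = 2. For comparison, the minimum possible |A + A| over all 3-element sets is 2·3 − 1 = 5 (so min K = 5/3), attained only by arithmetic progressions.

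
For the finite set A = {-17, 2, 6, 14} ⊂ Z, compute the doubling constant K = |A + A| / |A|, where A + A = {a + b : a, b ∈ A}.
K = |A + A| / |A| = 10/4 = 5/2

Enumerate A + A = {a + b : a, b ∈ A}. With |A| = 4, there are |A|^2 = 16 ordered sum pairs; collecting distinct values, A + A = {-34, -15, -11, -3, 4, 8, 12, 16, 20, 28}, so |A + A| = 10. Thus K = 10/4 = 5/2. For comparison, the minimum possible |A + A| over all 4-element sets is 2·4 − 1 = 7 (so min K = 7/4), attained only by arithmetic progressions.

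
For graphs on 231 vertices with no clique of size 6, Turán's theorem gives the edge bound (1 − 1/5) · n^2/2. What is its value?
Turán density bound = (4/5) · 231^2/2 = 106722/5 ≈ 21344.4

Turán's theorem: ex(n, K_{r+1}) is achieved by the complete r-partite Turán graph T(n, r) with parts as balanced as possible, and is at most (1 − 1/r) · n^2/2. For r = 5, n = 231: the density bound is (4/5) · 53361/2 = 106722/5 ≈ 21344.4. The integer-valued extremum is e(T(231, 5)) = 21344, which is strictly less than the density bound 106722/5 since 5 ∤ 231 (the parts of T(231, 5) cannot all be equal).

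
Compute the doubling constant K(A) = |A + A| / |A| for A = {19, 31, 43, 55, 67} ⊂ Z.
K = |A + A| / |A| = 9/5

Enumerate A + A = {a + b : a, b ∈ A}. With |A| = 5, there are |A|^2 = 25 ordered sum pairs; collecting distinct values, A + A = {38, 50, 62, 74, 86, 98, 110, 122, 134}, so |A + A| = 9. Thus K = 9/5. Here |A + A| = 2|A| − 1 = 9, the minimum possible — so K = 9/5 is minimal, which holds iff A is an arithmetic progression.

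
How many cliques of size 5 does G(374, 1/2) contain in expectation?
E[# K_5] = C(374, 5) · (1/2)^C(5, 2) = 59363262574 / 2^10 = 29681631287/512 ≈ 57971936.107422

For each 5-subset S of vertices (there are C(374, 5) = 59363262574 such S), let X_S = 1 if S induces a K_5 (all C(5, 2) = 10 edges present). Then P(X_S = 1) = (1/2)^10 = 1/1024. By linearity of expectation, E[# K_5] = C(374, 5) · (1/2)^10 = 59363262574 / 1024 = 29681631287/512 ≈ 57971936.107422.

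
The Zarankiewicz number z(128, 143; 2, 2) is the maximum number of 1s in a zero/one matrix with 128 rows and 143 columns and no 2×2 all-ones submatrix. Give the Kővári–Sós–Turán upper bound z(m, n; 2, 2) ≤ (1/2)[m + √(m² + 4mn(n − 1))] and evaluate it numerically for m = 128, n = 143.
z(128, 143; 2, 2) ≤ (1/2)[128 + √(128² + 4·128·143·142)] = (1/2)[128 + √10413056] = 1677.4634

Kővári–Sós–Turán: let r_1, ..., r_128 be the row sums and z = Σ r_i the total number of 1s. Each pair of columns can share at most one row with both entries 1 (else a 2×2 all-ones block appears), so Σ_i C(r_i, 2) ≤ C(143, 2) = 10153. By convexity Σ_i C(r_i, 2) ≥ 128·C(z/128, 2) = z(z − 128)/(2·128), giving z² − 128z − 128·143·142 ≤ 0 and hence z ≤ (1/2)[128 + √(16384 + 4·2599168)] = (1/2)[128 + √10413056] ≈ (1/2)(128 + 3226.9267) = 1677.4634.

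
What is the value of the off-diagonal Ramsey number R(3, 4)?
R(3, 4) = 9

Lower bound: an explicit 2-colouring of K_{8} (typically a Paley-type or other structured construction) avoids a red K_3 and a blue K_4, showing R(3, 4) > 8.
Upper bound: the Erdős–Szekeres recurrence R(r, t') ≤ R(r−1, t') + R(r, t'−1) (with the −1 refinement when both summands are even) yields R(3, 4) ≤ 9.
Hence R(3, 4) = 9.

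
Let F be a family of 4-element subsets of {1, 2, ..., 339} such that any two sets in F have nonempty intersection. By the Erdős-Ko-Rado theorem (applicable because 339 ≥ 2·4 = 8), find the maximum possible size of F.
max |F| = C(338, 3) = 6378736

Erdős-Ko-Rado (1961): when n ≥ 2k, max |F| = C(n−1, k−1). The bound is attained by the star {A : i ∈ A} for any fixed i ∈ [n]. Here C(339−1, 4−1) = C(338, 3) = 6378736.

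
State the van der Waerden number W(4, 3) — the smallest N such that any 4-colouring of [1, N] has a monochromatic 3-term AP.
W(4, 3) = 76

W(4, 3) = 76. The lower bound W(4, 3) > 75 comes from an explicit good 4-colouring of [1, 75]; the upper bound W(4, 3) ≤ 76 was verified by exhaustive search over 4-colourings of [1, 76].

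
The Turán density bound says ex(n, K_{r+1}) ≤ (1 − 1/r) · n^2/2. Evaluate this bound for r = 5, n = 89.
Turán density bound = (4/5) · 89^2/2 = 15842/5 ≈ 3168.4

Turán's theorem: ex(n, K_{r+1}) is achieved by the complete r-partite Turán graph T(n, r) with parts as balanced as possible, and is at most (1 − 1/r) · n^2/2. For r = 5, n = 89: the density bound is (4/5) · 7921/2 = 15842/5 ≈ 3168.4. The integer-valued extremum is e(T(89, 5)) = 3168, which is strictly less than the density bound 15842/5 since 5 ∤ 89 (the parts of T(89, 5) cannot all be equal).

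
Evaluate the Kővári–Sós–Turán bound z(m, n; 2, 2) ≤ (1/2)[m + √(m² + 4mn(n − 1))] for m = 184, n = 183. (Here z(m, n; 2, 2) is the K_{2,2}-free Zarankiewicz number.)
z(184, 183; 2, 2) ≤ (1/2)[184 + √(184² + 4·184·183·182)] = (1/2)[184 + √24547072] = 2569.2501

Kővári–Sós–Turán: let r_1, ..., r_184 be the row sums and z = Σ r_i the total number of 1s. Each pair of columns can share at most one row with both entries 1 (else a 2×2 all-ones block appears), so Σ_i C(r_i, 2) ≤ C(183, 2) = 16653. By convexity Σ_i C(r_i, 2) ≥ 184·C(z/184, 2) = z(z − 184)/(2·184), giving z² − 184z − 184·183·182 ≤ 0 and hence z ≤ (1/2)[184 + √(33856 + 4·6128304)] = (1/2)[184 + √24547072] ≈ (1/2)(184 + 4954.5002) = 2569.2501.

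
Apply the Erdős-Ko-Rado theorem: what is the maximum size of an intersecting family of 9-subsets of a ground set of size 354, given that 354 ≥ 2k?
max |F| = C(353, 8) = 5520548767811220

The Erdős-Ko-Rado theorem states: for n ≥ 2k, an intersecting family of k-subsets of an n-element set has size at most C(n − 1, k − 1), with equality for 'star' families {A ⊆ [n] : |A| = k, i ∈ A} (fix an element i). For n = 354, k = 9: C(353, 8) = 5520548767811220.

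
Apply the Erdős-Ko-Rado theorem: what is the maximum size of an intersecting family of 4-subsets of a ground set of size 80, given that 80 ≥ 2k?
max |F| = C(79, 3) = 79079

The Erdős-Ko-Rado theorem states: for n ≥ 2k, an intersecting family of k-subsets of an n-element set has size at most C(n − 1, k − 1), with equality for 'star' families {A ⊆ [n] : |A| = k, i ∈ A} (fix an element i). For n = 80, k = 4: C(79, 3) = 79079.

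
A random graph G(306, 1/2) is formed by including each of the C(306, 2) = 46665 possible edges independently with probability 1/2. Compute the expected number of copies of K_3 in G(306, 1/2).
E[# K_3] = C(306, 3) · (1/2)^C(3, 2) = 4728720 / 2^3 = 591090

For each 3-subset S of vertices (there are C(306, 3) = 4728720 such S), let X_S = 1 if S induces a K_3 (all C(3, 2) = 3 edges present). Then P(X_S = 1) = (1/2)^3 = 1/8. By linearity of expectation, E[# K_3] = C(306, 3) · (1/2)^3 = 4728720 / 8 = 591090.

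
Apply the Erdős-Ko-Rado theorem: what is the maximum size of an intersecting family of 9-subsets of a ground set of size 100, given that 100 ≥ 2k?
max |F| = C(99, 8) = 171200862756

The Erdős-Ko-Rado theorem states: for n ≥ 2k, an intersecting family of k-subsets of an n-element set has size at most C(n − 1, k − 1), with equality for 'star' families {A ⊆ [n] : |A| = k, i ∈ A} (fix an element i). For n = 100, k = 9: C(99, 8) = 171200862756.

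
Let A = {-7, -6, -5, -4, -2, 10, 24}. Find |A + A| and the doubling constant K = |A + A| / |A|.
K = |A + A| / |A| = 22/7

Enumerate A + A = {a + b : a, b ∈ A}. With |A| = 7, there are |A|^2 = 49 ordered sum pairs; collecting distinct values, A + A = {-14, -13, -12, -11, -10, -9, -8, -7, -6, -4, 3, 4, 5, 6, 8, 17, 18, 19, 20, 22, 34, 48}, so |A + A| = 22. Thus K = 22/7. For comparison, the minimum possible |A + A| over all 7-element sets is 2·7 − 1 = 13 (so min K = 13/7), attained only by arithmetic progressions.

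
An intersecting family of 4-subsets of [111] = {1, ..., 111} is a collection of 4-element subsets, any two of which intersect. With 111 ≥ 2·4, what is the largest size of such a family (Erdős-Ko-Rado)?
max |F| = C(110, 3) = 215820

Erdős-Ko-Rado (1961): when n ≥ 2k, max |F| = C(n−1, k−1). The bound is attained by the star {A : i ∈ A} for any fixed i ∈ [n]. Here C(111−1, 4−1) = C(110, 3) = 215820.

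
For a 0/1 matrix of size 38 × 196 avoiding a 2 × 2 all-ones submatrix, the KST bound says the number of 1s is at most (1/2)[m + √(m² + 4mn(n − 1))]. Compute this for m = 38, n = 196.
z(38, 196; 2, 2) ≤ (1/2)[38 + √(38² + 4·38·196·195)] = (1/2)[38 + √5810884] = 1224.2888

Kővári–Sós–Turán: let r_1, ..., r_38 be the row sums and z = Σ r_i the total number of 1s. Each pair of columns can share at most one row with both entries 1 (else a 2×2 all-ones block appears), so Σ_i C(r_i, 2) ≤ C(196, 2) = 19110. By convexity Σ_i C(r_i, 2) ≥ 38·C(z/38, 2) = z(z − 38)/(2·38), giving z² − 38z − 38·196·195 ≤ 0 and hence z ≤ (1/2)[38 + √(1444 + 4·1452360)] = (1/2)[38 + √5810884] ≈ (1/2)(38 + 2410.5775) = 1224.2888.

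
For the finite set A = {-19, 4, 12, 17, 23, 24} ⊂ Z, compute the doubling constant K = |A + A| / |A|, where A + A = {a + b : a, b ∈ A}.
K = |A + A| / |A| = 21/6 = 7/2

Enumerate A + A = {a + b : a, b ∈ A}. With |A| = 6, there are |A|^2 = 36 ordered sum pairs; collecting distinct values, A + A = {-38, -15, -7, -2, 4, 5, 8, 16, 21, 24, 27, 28, 29, 34, 35, 36, 40, 41, 46, 47, 48}, so |A + A| = 21. Thus K = 21/6 = 7/2. For comparison, the minimum possible |A + A| over all 6-element sets is 2·6 − 1 = 11 (so min K = 11/6), attained only by arithmetic progressions.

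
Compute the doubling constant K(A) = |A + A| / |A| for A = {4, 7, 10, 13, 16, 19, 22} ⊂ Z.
K = |A + A| / |A| = 13/7

Enumerate A + A = {a + b : a, b ∈ A}. With |A| = 7, there are |A|^2 = 49 ordered sum pairs; collecting distinct values, A + A = {8, 11, 14, 17, 20, 23, 26, 29, 32, 35, 38, 41, 44}, so |A + A| = 13. Thus K = 13/7. Here |A + A| = 2|A| − 1 = 13, the minimum possible — so K = 13/7 is minimal, which holds iff A is an arithmetic progression.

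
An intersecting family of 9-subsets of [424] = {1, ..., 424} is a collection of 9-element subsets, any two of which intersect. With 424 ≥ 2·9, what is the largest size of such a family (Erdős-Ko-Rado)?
max |F| = C(423, 8) = 23783916499215444

Erdős-Ko-Rado (1961): when n ≥ 2k, max |F| = C(n−1, k−1). The bound is attained by the star {A : i ∈ A} for any fixed i ∈ [n]. Here C(424−1, 9−1) = C(423, 8) = 23783916499215444.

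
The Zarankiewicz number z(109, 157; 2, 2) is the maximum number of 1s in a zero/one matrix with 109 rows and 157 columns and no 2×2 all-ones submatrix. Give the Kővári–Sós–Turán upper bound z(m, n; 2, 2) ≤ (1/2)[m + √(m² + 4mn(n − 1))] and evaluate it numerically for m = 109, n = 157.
z(109, 157; 2, 2) ≤ (1/2)[109 + √(109² + 4·109·157·156)] = (1/2)[109 + √10690393] = 1689.3083

Kővári–Sós–Turán: let r_1, ..., r_109 be the row sums and z = Σ r_i the total number of 1s. Each pair of columns can share at most one row with both entries 1 (else a 2×2 all-ones block appears), so Σ_i C(r_i, 2) ≤ C(157, 2) = 12246. By convexity Σ_i C(r_i, 2) ≥ 109·C(z/109, 2) = z(z − 109)/(2·109), giving z² − 109z − 109·157·156 ≤ 0 and hence z ≤ (1/2)[109 + √(11881 + 4·2669628)] = (1/2)[109 + √10690393] ≈ (1/2)(109 + 3269.6166) = 1689.3083.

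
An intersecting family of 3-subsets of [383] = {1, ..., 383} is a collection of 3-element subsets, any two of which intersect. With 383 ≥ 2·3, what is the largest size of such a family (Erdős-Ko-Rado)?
max |F| = C(382, 2) = 72771

The Erdős-Ko-Rado theorem states: for n ≥ 2k, an intersecting family of k-subsets of an n-element set has size at most C(n − 1, k − 1), with equality for 'star' families {A ⊆ [n] : |A| = k, i ∈ A} (fix an element i). For n = 383, k = 3: C(382, 2) = 72771.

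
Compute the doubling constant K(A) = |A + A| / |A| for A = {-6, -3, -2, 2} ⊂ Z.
K = |A + A| / |A| = 9/4

Enumerate A + A = {a + b : a, b ∈ A}. With |A| = 4, there are |A|^2 = 16 ordered sum pairs; collecting distinct values, A + A = {-12, -9, -8, -6, -5, -4, -1, 0, 4}, so |A + A| = 9. Thus K = 9/4. For comparison, the minimum possible |A + A| over all 4-element sets is 2·4 − 1 = 7 (so min K = 7/4), attained only by arithmetic progressions.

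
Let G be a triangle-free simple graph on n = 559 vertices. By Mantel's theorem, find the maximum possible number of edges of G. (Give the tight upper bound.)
ex(559, K_3) = ⌊559^2/4⌋ = 78120

Mantel (1907): a triangle-free graph on n vertices has at most ⌊n^2/4⌋ edges, with equality for the complete bipartite graph K_{⌊n/2⌋, ⌈n/2⌉}. For n = 559: ⌊559^2/4⌋ = ⌊312481/4⌋ = 78120. The extremal graph is K_{279, 280}, which has 279·280 = 78120 edges.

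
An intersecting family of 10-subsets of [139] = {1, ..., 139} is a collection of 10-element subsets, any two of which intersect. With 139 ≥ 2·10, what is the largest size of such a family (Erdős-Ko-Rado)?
max |F| = C(138, 9) = 38322542634090

The Erdős-Ko-Rado theorem states: for n ≥ 2k, an intersecting family of k-subsets of an n-element set has size at most C(n − 1, k − 1), with equality for 'star' families {A ⊆ [n] : |A| = k, i ∈ A} (fix an element i). For n = 139, k = 10: C(138, 9) = 38322542634090.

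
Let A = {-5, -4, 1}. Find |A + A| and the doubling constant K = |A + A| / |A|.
K = |A + A| / |A| = 6/3 = 2

Enumerate A + A = {a + b : a, b ∈ A}. With |A| = 3, there are |A|^2 = 9 ordered sum pairs; collecting distinct values, A + A = {-10, -9, -8, -4, -3, 2}, so |A + A| = 6. Thus K = 6/3 = 2. For comparison, the minimum possible |A + A| over all 3-element sets is 2·3 − 1 = 5 (so min K = 5/3), attained only by arithmetic progressions.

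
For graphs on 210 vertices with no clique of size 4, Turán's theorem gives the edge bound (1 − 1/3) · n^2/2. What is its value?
Turán density bound = (2/3) · 210^2/2 = 14700

Turán's theorem: ex(n, K_{r+1}) is achieved by the complete r-partite Turán graph T(n, r) with parts as balanced as possible, and is at most (1 − 1/r) · n^2/2. For r = 3, n = 210: the density bound is (2/3) · 44100/2 = 14700. Since 3 ∣ 210, the Turán graph T(210, 3) has parts of equal size 70, and its edge count e(T(210, 3)) = 14700 attains the density bound exactly.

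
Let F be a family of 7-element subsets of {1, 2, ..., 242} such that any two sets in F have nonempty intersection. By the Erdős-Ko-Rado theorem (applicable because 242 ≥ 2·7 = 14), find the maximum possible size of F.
max |F| = C(241, 6) = 255582429928

The Erdős-Ko-Rado theorem states: for n ≥ 2k, an intersecting family of k-subsets of an n-element set has size at most C(n − 1, k − 1), with equality for 'star' families {A ⊆ [n] : |A| = k, i ∈ A} (fix an element i). For n = 242, k = 7: C(241, 6) = 255582429928.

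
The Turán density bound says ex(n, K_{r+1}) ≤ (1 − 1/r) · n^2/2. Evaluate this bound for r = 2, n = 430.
Turán density bound = (1/2) · 430^2/2 = 46225

Turán's theorem: ex(n, K_{r+1}) is achieved by the complete r-partite Turán graph T(n, r) with parts as balanced as possible, and is at most (1 − 1/r) · n^2/2. For r = 2, n = 430: the density bound is (1/2) · 184900/2 = 46225. Since 2 ∣ 430, the Turán graph T(430, 2) has parts of equal size 215, and its edge count e(T(430, 2)) = 46225 attains the density bound exactly.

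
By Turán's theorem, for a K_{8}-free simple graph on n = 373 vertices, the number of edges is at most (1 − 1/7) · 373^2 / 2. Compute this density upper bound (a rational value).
Turán density bound = (6/7) · 373^2/2 = 417387/7 ≈ 59626.7143

Turán's theorem: ex(n, K_{r+1}) is achieved by the complete r-partite Turán graph T(n, r) with parts as balanced as possible, and is at most (1 − 1/r) · n^2/2. For r = 7, n = 373: the density bound is (6/7) · 139129/2 = 417387/7 ≈ 59626.7143. The integer-valued extremum is e(T(373, 7)) = 59626, which is strictly less than the density bound 417387/7 since 7 ∤ 373 (the parts of T(373, 7) cannot all be equal).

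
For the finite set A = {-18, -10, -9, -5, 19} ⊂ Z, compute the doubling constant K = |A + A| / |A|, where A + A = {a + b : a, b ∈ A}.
K = |A + A| / |A| = 15/5 = 3

Enumerate A + A = {a + b : a, b ∈ A}. With |A| = 5, there are |A|^2 = 25 ordered sum pairs; collecting distinct values, A + A = {-36, -28, -27, -23, -20, -19, -18, -15, -14, -10, 1, 9, 10, 14, 38}, so |A + A| = 15. Thus K = 15/5 = 3. For comparison, the minimum possible |A + A| over all 5-element sets is 2·5 − 1 = 9 (so min K = 9/5), attained only by arithmetic progressions.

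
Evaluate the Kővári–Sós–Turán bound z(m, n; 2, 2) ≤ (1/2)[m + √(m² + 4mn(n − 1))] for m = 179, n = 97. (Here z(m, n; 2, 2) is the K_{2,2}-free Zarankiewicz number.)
z(179, 97; 2, 2) ≤ (1/2)[179 + √(179² + 4·179·97·96)] = (1/2)[179 + √6699433] = 1383.6631

Kővári–Sós–Turán: let r_1, ..., r_179 be the row sums and z = Σ r_i the total number of 1s. Each pair of columns can share at most one row with both entries 1 (else a 2×2 all-ones block appears), so Σ_i C(r_i, 2) ≤ C(97, 2) = 4656. By convexity Σ_i C(r_i, 2) ≥ 179·C(z/179, 2) = z(z − 179)/(2·179), giving z² − 179z − 179·97·96 ≤ 0 and hence z ≤ (1/2)[179 + √(32041 + 4·1666848)] = (1/2)[179 + √6699433] ≈ (1/2)(179 + 2588.3263) = 1383.6631.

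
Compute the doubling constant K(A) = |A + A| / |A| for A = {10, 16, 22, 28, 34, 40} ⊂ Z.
K = |A + A| / |A| = 11/6

Enumerate A + A = {a + b : a, b ∈ A}. With |A| = 6, there are |A|^2 = 36 ordered sum pairs; collecting distinct values, A + A = {20, 26, 32, 38, 44, 50, 56, 62, 68, 74, 80}, so |A + A| = 11. Thus K = 11/6. Here |A + A| = 2|A| − 1 = 11, the minimum possible — so K = 11/6 is minimal, which holds iff A is an arithmetic progression.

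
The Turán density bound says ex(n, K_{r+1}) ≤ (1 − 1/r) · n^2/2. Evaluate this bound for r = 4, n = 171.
Turán density bound = (3/4) · 171^2/2 = 87723/8 ≈ 10965.375

Turán's theorem: ex(n, K_{r+1}) is achieved by the complete r-partite Turán graph T(n, r) with parts as balanced as possible, and is at most (1 − 1/r) · n^2/2. For r = 4, n = 171: the density bound is (3/4) · 29241/2 = 87723/8 ≈ 10965.375. The integer-valued extremum is e(T(171, 4)) = 10965, which is strictly less than the density bound 87723/8 since 4 ∤ 171 (the parts of T(171, 4) cannot all be equal).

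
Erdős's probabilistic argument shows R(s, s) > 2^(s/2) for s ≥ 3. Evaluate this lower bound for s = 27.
2^(27/2) = 11585.2375; so R(27, 27) > 11585.2375

Colour each edge of K_n uniformly at random with red/blue. The expected number of monochromatic K_27 is C(n, 27) · 2 · 2^(−C(27,2)). If C(n, 27) · 2^(1 − C(27,2)) < 1, then with positive probability no monochromatic K_27 exists, so R(27, 27) > n. The standard estimate C(n, 27) ≤ n^27/27! shows this inequality holds whenever n ≤ 2^(27/2) (since 27! · 2^(C(27,2) − 1) > 2^(27^2/2) ≥ n^27). Hence R(27, 27) > 2^(27/2) = 11585.2375.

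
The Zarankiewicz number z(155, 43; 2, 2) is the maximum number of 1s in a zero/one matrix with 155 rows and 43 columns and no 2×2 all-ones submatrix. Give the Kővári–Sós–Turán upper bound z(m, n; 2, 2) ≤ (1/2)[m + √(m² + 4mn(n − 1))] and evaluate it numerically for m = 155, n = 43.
z(155, 43; 2, 2) ≤ (1/2)[155 + √(155² + 4·155·43·42)] = (1/2)[155 + √1143745] = 612.2301

Kővári–Sós–Turán: let r_1, ..., r_155 be the row sums and z = Σ r_i the total number of 1s. Each pair of columns can share at most one row with both entries 1 (else a 2×2 all-ones block appears), so Σ_i C(r_i, 2) ≤ C(43, 2) = 903. By convexity Σ_i C(r_i, 2) ≥ 155·C(z/155, 2) = z(z − 155)/(2·155), giving z² − 155z − 155·43·42 ≤ 0 and hence z ≤ (1/2)[155 + √(24025 + 4·279930)] = (1/2)[155 + √1143745] ≈ (1/2)(155 + 1069.4601) = 612.2301.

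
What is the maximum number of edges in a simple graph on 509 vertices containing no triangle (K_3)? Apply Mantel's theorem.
ex(509, K_3) = ⌊509^2/4⌋ = 64770

Mantel (1907): a triangle-free graph on n vertices has at most ⌊n^2/4⌋ edges, with equality for the complete bipartite graph K_{⌊n/2⌋, ⌈n/2⌉}. For n = 509: ⌊509^2/4⌋ = ⌊259081/4⌋ = 64770. The extremal graph is K_{254, 255}, which has 254·255 = 64770 edges.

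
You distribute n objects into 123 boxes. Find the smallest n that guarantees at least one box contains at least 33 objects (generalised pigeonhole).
n = (33 − 1)·123 + 1 = 3937

By the generalised pigeonhole principle, to guarantee some box contains ≥ r objects we need more than (r − 1) · k objects total. Threshold: n = (r − 1) · k + 1. With r = 33 and k = 123: n = 32 · 123 + 1 = 3936 + 1 = 3937. For n = 3936 = 32 · 123, we can put exactly 32 objects in every box, avoiding 33 in any single one — so 3937 is tight.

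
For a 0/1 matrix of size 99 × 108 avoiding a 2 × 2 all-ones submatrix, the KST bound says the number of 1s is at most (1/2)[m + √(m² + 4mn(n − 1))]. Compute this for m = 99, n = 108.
z(99, 108; 2, 2) ≤ (1/2)[99 + √(99² + 4·99·108·107)] = (1/2)[99 + √4585977] = 1120.2447

Kővári–Sós–Turán: let r_1, ..., r_99 be the row sums and z = Σ r_i the total number of 1s. Each pair of columns can share at most one row with both entries 1 (else a 2×2 all-ones block appears), so Σ_i C(r_i, 2) ≤ C(108, 2) = 5778. By convexity Σ_i C(r_i, 2) ≥ 99·C(z/99, 2) = z(z − 99)/(2·99), giving z² − 99z − 99·108·107 ≤ 0 and hence z ≤ (1/2)[99 + √(9801 + 4·1144044)] = (1/2)[99 + √4585977] ≈ (1/2)(99 + 2141.4894) = 1120.2447.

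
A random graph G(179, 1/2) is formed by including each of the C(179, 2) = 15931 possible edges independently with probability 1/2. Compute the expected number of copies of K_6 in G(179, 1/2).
E[# K_6] = C(179, 6) · (1/2)^C(6, 2) = 41977229140 / 2^15 = 10494307285/8192 ≈ 1281043.369751

For each 6-subset S of vertices (there are C(179, 6) = 41977229140 such S), let X_S = 1 if S induces a K_6 (all C(6, 2) = 15 edges present). Then P(X_S = 1) = (1/2)^15 = 1/32768. By linearity of expectation, E[# K_6] = C(179, 6) · (1/2)^15 = 41977229140 / 32768 = 10494307285/8192 ≈ 1281043.369751.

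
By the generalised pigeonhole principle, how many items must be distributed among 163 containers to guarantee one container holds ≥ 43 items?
n = (43 − 1)·163 + 1 = 6847

By the generalised pigeonhole principle, to guarantee some box contains ≥ r objects we need more than (r − 1) · k objects total. Threshold: n = (r − 1) · k + 1. With r = 43 and k = 163: n = 42 · 163 + 1 = 6846 + 1 = 6847. For n = 6846 = 42 · 163, we can put exactly 42 objects in every box, avoiding 43 in any single one — so 6847 is tight.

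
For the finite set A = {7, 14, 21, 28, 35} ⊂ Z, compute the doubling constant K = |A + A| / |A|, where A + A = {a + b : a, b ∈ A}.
K = |A + A| / |A| = 9/5

Enumerate A + A = {a + b : a, b ∈ A}. With |A| = 5, there are |A|^2 = 25 ordered sum pairs; collecting distinct values, A + A = {14, 21, 28, 35, 42, 49, 56, 63, 70}, so |A + A| = 9. Thus K = 9/5. Here |A + A| = 2|A| − 1 = 9, the minimum possible — so K = 9/5 is minimal, which holds iff A is an arithmetic progression.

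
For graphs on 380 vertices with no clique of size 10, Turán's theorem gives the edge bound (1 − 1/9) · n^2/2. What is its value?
Turán density bound = (8/9) · 380^2/2 = 577600/9 ≈ 64177.7778

Turán's theorem: ex(n, K_{r+1}) is achieved by the complete r-partite Turán graph T(n, r) with parts as balanced as possible, and is at most (1 − 1/r) · n^2/2. For r = 9, n = 380: the density bound is (8/9) · 144400/2 = 577600/9 ≈ 64177.7778. The integer-valued extremum is e(T(380, 9)) = 64177, which is strictly less than the density bound 577600/9 since 9 ∤ 380 (the parts of T(380, 9) cannot all be equal).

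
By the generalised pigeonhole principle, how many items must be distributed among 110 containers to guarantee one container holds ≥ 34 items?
n = (34 − 1)·110 + 1 = 3631

By the generalised pigeonhole principle, to guarantee some box contains ≥ r objects we need more than (r − 1) · k objects total. Threshold: n = (r − 1) · k + 1. With r = 34 and k = 110: n = 33 · 110 + 1 = 3630 + 1 = 3631. For n = 3630 = 33 · 110, we can put exactly 33 objects in every box, avoiding 34 in any single one — so 3631 is tight.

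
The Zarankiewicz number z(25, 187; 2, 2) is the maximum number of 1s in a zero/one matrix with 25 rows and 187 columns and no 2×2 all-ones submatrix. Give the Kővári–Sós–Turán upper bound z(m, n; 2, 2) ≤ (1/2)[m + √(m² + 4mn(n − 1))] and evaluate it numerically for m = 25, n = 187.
z(25, 187; 2, 2) ≤ (1/2)[25 + √(25² + 4·25·187·186)] = (1/2)[25 + √3478825] = 945.0804

Kővári–Sós–Turán: let r_1, ..., r_25 be the row sums and z = Σ r_i the total number of 1s. Each pair of columns can share at most one row with both entries 1 (else a 2×2 all-ones block appears), so Σ_i C(r_i, 2) ≤ C(187, 2) = 17391. By convexity Σ_i C(r_i, 2) ≥ 25·C(z/25, 2) = z(z − 25)/(2·25), giving z² − 25z − 25·187·186 ≤ 0 and hence z ≤ (1/2)[25 + √(625 + 4·869550)] = (1/2)[25 + √3478825] ≈ (1/2)(25 + 1865.1609) = 945.0804.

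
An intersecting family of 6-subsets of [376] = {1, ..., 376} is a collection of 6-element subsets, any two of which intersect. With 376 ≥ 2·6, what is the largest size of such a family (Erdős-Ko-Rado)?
max |F| = C(375, 5) = 60165468825

The Erdős-Ko-Rado theorem states: for n ≥ 2k, an intersecting family of k-subsets of an n-element set has size at most C(n − 1, k − 1), with equality for 'star' families {A ⊆ [n] : |A| = k, i ∈ A} (fix an element i). For n = 376, k = 6: C(375, 5) = 60165468825.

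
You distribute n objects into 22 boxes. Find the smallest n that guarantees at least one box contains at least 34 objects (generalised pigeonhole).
n = (34 − 1)·22 + 1 = 727

By the generalised pigeonhole principle, to guarantee some box contains ≥ r objects we need more than (r − 1) · k objects total. Threshold: n = (r − 1) · k + 1. With r = 34 and k = 22: n = 33 · 22 + 1 = 726 + 1 = 727. For n = 726 = 33 · 22, we can put exactly 33 objects in every box, avoiding 34 in any single one — so 727 is tight.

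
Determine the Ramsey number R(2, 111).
R(2, 111) = 111

R(2, k) = k for all k ≥ 2: in a 2-colouring of K_k, either some edge is red (a red K_2) or all edges are blue (a blue K_k). And K_{110} coloured all-blue has no blue K_111, so R(2, 111) > 110. Hence R(2, 111) = 111.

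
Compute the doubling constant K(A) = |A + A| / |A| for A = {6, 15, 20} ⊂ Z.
K = |A + A| / |A| = 6/3 = 2

Enumerate A + A = {a + b : a, b ∈ A}. With |A| = 3, there are |A|^2 = 9 ordered sum pairs; collecting distinct values, A + A = {12, 21, 26, 30, 35, 40}, so |A + A| = 6. Thus K = 6/3 = 2. For comparison, the minimum possible |A + A| over all 3-element sets is 2·3 − 1 = 5 (so min K = 5/3), attained only by arithmetic progressions.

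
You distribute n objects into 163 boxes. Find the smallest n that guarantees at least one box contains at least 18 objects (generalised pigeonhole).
n = (18 − 1)·163 + 1 = 2772

By the generalised pigeonhole principle, to guarantee some box contains ≥ r objects we need more than (r − 1) · k objects total. Threshold: n = (r − 1) · k + 1. With r = 18 and k = 163: n = 17 · 163 + 1 = 2771 + 1 = 2772. For n = 2771 = 17 · 163, we can put exactly 17 objects in every box, avoiding 18 in any single one — so 2772 is tight.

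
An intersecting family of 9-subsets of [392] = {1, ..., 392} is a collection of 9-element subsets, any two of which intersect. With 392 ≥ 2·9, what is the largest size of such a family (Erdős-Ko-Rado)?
max |F| = C(391, 8) = 12606437977539120

Erdős-Ko-Rado (1961): when n ≥ 2k, max |F| = C(n−1, k−1). The bound is attained by the star {A : i ∈ A} for any fixed i ∈ [n]. Here C(392−1, 9−1) = C(391, 8) = 12606437977539120.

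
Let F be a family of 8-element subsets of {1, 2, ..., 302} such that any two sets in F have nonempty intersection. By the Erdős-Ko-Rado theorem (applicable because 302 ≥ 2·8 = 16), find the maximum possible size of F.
max |F| = C(301, 7) = 41401382408100

Erdős-Ko-Rado (1961): when n ≥ 2k, max |F| = C(n−1, k−1). The bound is attained by the star {A : i ∈ A} for any fixed i ∈ [n]. Here C(302−1, 8−1) = C(301, 7) = 41401382408100.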